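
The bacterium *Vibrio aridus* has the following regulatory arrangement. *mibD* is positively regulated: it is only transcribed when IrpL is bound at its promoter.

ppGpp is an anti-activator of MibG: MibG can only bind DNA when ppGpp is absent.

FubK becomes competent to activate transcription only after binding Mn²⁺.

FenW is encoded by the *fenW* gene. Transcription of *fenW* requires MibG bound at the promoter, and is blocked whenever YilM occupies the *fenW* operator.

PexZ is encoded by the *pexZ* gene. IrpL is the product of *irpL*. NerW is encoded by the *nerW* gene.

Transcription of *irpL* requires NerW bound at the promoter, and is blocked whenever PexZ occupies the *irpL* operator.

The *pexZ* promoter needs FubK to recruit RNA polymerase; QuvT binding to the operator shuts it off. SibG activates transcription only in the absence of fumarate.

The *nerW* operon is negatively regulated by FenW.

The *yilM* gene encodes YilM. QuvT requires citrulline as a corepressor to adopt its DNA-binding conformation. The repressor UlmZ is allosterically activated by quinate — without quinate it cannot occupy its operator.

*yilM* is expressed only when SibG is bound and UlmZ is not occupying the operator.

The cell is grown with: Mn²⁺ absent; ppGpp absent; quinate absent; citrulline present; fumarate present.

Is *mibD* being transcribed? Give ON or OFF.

Fumarate is present, so SibG is inactive.
Quinate is absent, so UlmZ is inactive.
Required activator SibG is absent, so *yilM* is not transcribed.
So YilM is not produced.
ppGpp is absent, so MibG is active.
No repressor is bound and MibG is active, so *fenW* is transcribed.
So FenW is produced and active.
With repressor FenW bound, *nerW* is not transcribed.
So NerW is not produced.
Mn²⁺ is absent, so FubK is inactive.
Citrulline is present, so QuvT is active.
With repressor QuvT bound, *pexZ* is not transcribed.
So PexZ is not produced.
Required activator NerW is absent, so *irpL* is not transcribed.
So IrpL is not produced.
Required activator IrpL is absent, so *mibD* is not transcribed.

OFF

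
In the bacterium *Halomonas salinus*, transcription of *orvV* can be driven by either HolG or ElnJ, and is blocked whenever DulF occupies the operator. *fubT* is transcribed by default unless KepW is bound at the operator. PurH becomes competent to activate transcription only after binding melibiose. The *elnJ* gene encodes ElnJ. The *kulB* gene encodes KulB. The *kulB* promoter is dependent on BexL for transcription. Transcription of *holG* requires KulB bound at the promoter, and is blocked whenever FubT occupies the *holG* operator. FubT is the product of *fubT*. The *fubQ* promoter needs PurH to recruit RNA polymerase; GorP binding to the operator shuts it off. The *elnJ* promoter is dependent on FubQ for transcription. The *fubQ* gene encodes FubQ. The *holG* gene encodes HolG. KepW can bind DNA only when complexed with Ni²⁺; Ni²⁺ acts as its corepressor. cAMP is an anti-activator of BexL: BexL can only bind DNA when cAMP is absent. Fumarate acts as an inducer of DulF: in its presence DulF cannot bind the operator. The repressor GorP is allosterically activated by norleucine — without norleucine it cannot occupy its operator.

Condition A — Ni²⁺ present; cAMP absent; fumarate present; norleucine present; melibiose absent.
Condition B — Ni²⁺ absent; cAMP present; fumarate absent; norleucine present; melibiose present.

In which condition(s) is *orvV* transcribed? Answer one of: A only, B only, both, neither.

Condition A:
Ni²⁺ is present, so KepW is active.
With repressor KepW bound, *fubT* is not transcribed.
So FubT is not produced.
cAMP is absent, so BexL is active.
No repressor is bound and BexL is active, so *kulB* is transcribed.
So KulB is produced and active.
No repressor is bound and KulB is active, so *holG* is transcribed.
So HolG is produced and active.
Fumarate is present, so DulF is inactive.
Norleucine is present, so GorP is active.
Melibiose is absent, so PurH is inactive.
With repressor GorP bound, *fubQ* is not transcribed.
So FubQ is not produced.
Required activator FubQ is absent, so *elnJ* is not transcribed.
So ElnJ is not produced.
Activator HolG is present, so *orvV* is transcribed.
→ *orvV* is ON in A.
Condition B:
Ni²⁺ is absent, so KepW is inactive.
With no repressor bound, *fubT* is transcribed.
So FubT is produced and active.
cAMP is present, so BexL is inactive.
Required activator BexL is absent, so *kulB* is not transcribed.
So KulB is not produced.
With repressor FubT bound, *holG* is not transcribed.
So HolG is not produced.
Fumarate is absent, so DulF is active.
Norleucine is present, so GorP is active.
Melibiose is present, so PurH is active.
With repressor GorP bound, *fubQ* is not transcribed.
So FubQ is not produced.
Required activator FubQ is absent, so *elnJ* is not transcribed.
So ElnJ is not produced.
With repressor DulF bound, *orvV* is not transcribed.
→ *orvV* is OFF in B.

A only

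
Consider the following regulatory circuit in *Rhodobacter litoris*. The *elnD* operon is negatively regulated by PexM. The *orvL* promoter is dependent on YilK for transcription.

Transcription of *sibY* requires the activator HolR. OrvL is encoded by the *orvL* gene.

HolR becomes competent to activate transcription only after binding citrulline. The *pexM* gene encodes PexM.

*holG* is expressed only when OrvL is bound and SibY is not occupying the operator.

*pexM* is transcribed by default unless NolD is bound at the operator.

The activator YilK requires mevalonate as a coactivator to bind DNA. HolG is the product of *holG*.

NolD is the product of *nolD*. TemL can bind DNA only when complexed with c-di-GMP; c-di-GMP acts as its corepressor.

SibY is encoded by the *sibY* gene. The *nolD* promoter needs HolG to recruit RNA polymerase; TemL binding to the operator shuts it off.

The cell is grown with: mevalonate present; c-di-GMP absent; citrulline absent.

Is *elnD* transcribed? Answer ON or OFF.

ON

Mevalonate is present, so YilK is active.
No repressor is bound and YilK is active, so *orvL* is transcribed.
So OrvL is produced and active.
Citrulline is absent, so HolR is inactive.
Required activator HolR is absent, so *sibY* is not transcribed.
So SibY is not produced.
No repressor is bound and OrvL is active, so *holG* is transcribed.
So HolG is produced and active.
c-di-GMP is absent, so TemL is inactive.
No repressor is bound and HolG is active, so *nolD* is transcribed.
So NolD is produced and active.
With repressor NolD bound, *pexM* is not transcribed.
So PexM is not produced.
With no repressor bound, *elnD* is transcribed.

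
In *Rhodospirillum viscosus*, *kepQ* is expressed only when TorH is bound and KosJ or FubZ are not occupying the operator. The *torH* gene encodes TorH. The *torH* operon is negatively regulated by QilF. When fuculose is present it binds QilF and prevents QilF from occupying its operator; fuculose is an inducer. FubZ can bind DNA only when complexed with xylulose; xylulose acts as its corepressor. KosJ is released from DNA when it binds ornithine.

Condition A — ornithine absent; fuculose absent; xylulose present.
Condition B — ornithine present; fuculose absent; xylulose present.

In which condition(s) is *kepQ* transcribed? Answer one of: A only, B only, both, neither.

neither

Condition A:
Ornithine is absent, so KosJ is active.
Fuculose is absent, so QilF is active.
With repressor QilF bound, *torH* is not transcribed.
So TorH is not produced.
Xylulose is present, so FubZ is active.
With repressor KosJ bound, *kepQ* is not transcribed.
→ *kepQ* is OFF in A.
Condition B:
Ornithine is present, so KosJ is inactive.
Fuculose is absent, so QilF is active.
With repressor QilF bound, *torH* is not transcribed.
So TorH is not produced.
Xylulose is present, so FubZ is active.
With repressor FubZ bound, *kepQ* is not transcribed.
→ *kepQ* is OFF in B.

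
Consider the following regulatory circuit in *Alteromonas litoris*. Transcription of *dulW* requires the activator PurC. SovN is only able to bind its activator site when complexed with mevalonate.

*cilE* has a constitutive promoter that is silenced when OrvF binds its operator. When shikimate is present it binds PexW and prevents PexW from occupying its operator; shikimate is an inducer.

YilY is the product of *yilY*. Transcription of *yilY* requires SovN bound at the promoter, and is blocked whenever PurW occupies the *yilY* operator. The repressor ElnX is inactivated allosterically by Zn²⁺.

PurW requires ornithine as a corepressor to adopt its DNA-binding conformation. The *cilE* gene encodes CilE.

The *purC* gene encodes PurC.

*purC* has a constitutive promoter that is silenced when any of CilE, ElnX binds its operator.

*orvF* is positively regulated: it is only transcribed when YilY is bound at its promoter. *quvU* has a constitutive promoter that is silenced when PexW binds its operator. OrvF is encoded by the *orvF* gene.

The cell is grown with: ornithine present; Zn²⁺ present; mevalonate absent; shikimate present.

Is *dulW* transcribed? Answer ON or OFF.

OFF

Ornithine is present, so PurW is active.
Mevalonate is absent, so SovN is inactive.
With repressor PurW bound, *yilY* is not transcribed.
So YilY is not produced.
Required activator YilY is absent, so *orvF* is not transcribed.
So OrvF is not produced.
With no repressor bound, *cilE* is transcribed.
So CilE is produced and active.
Zn²⁺ is present, so ElnX is inactive.
With repressor CilE bound, *purC* is not transcribed.
So PurC is not produced.
Required activator PurC is absent, so *dulW* is not transcribed.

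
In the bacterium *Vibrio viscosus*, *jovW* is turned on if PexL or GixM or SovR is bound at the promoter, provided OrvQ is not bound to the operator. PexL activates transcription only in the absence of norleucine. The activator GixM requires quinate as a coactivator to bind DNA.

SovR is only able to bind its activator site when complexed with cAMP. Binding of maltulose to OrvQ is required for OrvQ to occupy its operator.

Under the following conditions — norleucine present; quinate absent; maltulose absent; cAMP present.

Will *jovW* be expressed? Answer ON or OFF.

ON

Norleucine is present, so PexL is inactive.
Quinate is absent, so GixM is inactive.
cAMP is present, so SovR is active.
Maltulose is absent, so OrvQ is inactive.
Activator SovR is present, so *jovW* is transcribed.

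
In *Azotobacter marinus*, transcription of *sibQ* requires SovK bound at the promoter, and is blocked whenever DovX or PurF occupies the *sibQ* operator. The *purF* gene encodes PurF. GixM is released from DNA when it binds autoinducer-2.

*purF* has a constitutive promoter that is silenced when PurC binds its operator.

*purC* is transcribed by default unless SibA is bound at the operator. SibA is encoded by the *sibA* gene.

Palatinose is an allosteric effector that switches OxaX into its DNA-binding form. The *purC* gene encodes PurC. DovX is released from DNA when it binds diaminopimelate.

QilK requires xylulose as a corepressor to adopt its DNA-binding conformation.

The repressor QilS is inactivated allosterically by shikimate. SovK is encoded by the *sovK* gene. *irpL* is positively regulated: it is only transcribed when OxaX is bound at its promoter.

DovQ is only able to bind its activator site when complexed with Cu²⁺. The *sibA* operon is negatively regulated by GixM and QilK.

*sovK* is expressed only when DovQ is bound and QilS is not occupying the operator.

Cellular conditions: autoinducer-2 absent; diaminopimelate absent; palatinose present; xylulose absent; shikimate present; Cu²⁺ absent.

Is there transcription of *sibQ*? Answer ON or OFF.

OFF

Diaminopimelate is absent, so DovX is active.
Cu²⁺ is absent, so DovQ is inactive.
Shikimate is present, so QilS is inactive.
Required activator DovQ is absent, so *sovK* is not transcribed.
So SovK is not produced.
Autoinducer-2 is absent, so GixM is active.
Xylulose is absent, so QilK is inactive.
With repressor GixM bound, *sibA* is not transcribed.
So SibA is not produced.
With no repressor bound, *purC* is transcribed.
So PurC is produced and active.
With repressor PurC bound, *purF* is not transcribed.
So PurF is not produced.
With repressor DovX bound, *sibQ* is not transcribed.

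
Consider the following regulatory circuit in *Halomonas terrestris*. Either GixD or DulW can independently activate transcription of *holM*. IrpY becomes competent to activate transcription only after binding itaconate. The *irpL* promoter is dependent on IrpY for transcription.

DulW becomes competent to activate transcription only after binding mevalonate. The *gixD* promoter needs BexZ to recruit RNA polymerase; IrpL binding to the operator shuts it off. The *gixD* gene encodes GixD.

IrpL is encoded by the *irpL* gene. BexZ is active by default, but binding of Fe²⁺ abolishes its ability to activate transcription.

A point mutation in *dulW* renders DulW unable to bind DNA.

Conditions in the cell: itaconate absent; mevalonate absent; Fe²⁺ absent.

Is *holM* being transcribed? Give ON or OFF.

ON

Itaconate is absent, so IrpY is inactive.
Required activator IrpY is absent, so *irpL* is not transcribed.
So IrpL is not produced.
Fe²⁺ is absent, so BexZ is active.
No repressor is bound and BexZ is active, so *gixD* is transcribed.
So GixD is produced and active.
DulW is non-functional in this strain, so it has no effect.
Activator GixD is present, so *holM* is transcribed.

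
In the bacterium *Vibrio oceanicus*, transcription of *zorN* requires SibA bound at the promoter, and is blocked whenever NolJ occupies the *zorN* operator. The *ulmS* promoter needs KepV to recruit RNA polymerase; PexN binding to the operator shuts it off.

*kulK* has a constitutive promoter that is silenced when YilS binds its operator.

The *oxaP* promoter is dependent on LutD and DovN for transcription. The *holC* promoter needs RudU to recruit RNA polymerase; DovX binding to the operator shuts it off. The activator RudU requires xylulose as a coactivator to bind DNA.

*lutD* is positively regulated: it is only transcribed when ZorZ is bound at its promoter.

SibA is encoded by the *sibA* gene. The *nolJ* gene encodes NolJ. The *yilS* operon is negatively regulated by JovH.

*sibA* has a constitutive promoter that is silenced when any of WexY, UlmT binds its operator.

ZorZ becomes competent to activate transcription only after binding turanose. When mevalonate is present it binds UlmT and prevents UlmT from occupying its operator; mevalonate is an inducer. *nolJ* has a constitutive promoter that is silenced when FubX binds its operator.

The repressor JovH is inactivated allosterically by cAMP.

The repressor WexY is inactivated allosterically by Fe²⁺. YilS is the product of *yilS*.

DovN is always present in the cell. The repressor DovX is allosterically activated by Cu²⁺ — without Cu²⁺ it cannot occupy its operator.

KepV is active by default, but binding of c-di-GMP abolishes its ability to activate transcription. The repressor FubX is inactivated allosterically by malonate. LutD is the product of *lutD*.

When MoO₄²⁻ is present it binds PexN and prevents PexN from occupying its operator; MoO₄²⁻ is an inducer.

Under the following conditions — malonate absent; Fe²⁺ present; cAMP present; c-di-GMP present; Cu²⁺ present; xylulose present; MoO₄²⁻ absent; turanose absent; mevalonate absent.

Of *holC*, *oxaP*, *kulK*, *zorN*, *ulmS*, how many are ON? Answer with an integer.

Xylulose is present, so RudU is active.
Cu²⁺ is present, so DovX is active.
With repressor DovX bound, *holC* is not transcribed.
→ *holC* is OFF.
Turanose is absent, so ZorZ is inactive.
Required activator ZorZ is absent, so *lutD* is not transcribed.
So LutD is not produced.
DovN is produced constitutively and is active.
Required activator LutD is absent, so *oxaP* is not transcribed.
→ *oxaP* is OFF.
cAMP is present, so JovH is inactive.
With no repressor bound, *yilS* is transcribed.
So YilS is produced and active.
With repressor YilS bound, *kulK* is not transcribed.
→ *kulK* is OFF.
Malonate is absent, so FubX is active.
With repressor FubX bound, *nolJ* is not transcribed.
So NolJ is not produced.
Fe²⁺ is present, so WexY is inactive.
Mevalonate is absent, so UlmT is active.
With repressor UlmT bound, *sibA* is not transcribed.
So SibA is not produced.
Required activator SibA is absent, so *zorN* is not transcribed.
→ *zorN* is OFF.
MoO₄²⁻ is absent, so PexN is active.
c-di-GMP is present, so KepV is inactive.
With repressor PexN bound, *ulmS* is not transcribed.
→ *ulmS* is OFF.
0 of the 5 genes are transcribed.

0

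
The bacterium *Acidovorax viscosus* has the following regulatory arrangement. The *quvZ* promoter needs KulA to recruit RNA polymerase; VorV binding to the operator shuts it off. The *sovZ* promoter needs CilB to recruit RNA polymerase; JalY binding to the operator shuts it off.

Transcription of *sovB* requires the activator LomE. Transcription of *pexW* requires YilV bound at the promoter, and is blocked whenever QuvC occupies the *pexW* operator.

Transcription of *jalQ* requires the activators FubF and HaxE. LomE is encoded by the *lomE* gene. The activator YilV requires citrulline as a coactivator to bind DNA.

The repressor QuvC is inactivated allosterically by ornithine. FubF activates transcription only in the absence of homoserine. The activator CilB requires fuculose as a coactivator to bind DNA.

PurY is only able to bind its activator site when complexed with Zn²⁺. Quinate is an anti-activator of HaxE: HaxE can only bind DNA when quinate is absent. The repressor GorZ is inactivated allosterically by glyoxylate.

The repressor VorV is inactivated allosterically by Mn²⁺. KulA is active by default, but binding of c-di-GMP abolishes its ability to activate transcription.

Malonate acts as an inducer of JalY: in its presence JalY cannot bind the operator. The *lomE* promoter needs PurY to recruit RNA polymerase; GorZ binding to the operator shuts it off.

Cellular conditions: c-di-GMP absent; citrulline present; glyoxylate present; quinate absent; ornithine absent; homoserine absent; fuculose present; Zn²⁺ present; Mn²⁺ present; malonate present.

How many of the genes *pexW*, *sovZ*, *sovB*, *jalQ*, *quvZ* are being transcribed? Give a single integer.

4

Ornithine is absent, so QuvC is active.
Citrulline is present, so YilV is active.
With repressor QuvC bound, *pexW* is not transcribed.
→ *pexW* is OFF.
Fuculose is present, so CilB is active.
Malonate is present, so JalY is inactive.
No repressor is bound and CilB is active, so *sovZ* is transcribed.
→ *sovZ* is ON.
Zn²⁺ is present, so PurY is active.
Glyoxylate is present, so GorZ is inactive.
No repressor is bound and PurY is active, so *lomE* is transcribed.
So LomE is produced and active.
No repressor is bound and LomE is active, so *sovB* is transcribed.
→ *sovB* is ON.
Homoserine is absent, so FubF is active.
Quinate is absent, so HaxE is active.
No repressor is bound and FubF and HaxE are active, so *jalQ* is transcribed.
→ *jalQ* is ON.
Mn²⁺ is present, so VorV is inactive.
c-di-GMP is absent, so KulA is active.
No repressor is bound and KulA is active, so *quvZ* is transcribed.
→ *quvZ* is ON.
4 of the 5 genes are transcribed.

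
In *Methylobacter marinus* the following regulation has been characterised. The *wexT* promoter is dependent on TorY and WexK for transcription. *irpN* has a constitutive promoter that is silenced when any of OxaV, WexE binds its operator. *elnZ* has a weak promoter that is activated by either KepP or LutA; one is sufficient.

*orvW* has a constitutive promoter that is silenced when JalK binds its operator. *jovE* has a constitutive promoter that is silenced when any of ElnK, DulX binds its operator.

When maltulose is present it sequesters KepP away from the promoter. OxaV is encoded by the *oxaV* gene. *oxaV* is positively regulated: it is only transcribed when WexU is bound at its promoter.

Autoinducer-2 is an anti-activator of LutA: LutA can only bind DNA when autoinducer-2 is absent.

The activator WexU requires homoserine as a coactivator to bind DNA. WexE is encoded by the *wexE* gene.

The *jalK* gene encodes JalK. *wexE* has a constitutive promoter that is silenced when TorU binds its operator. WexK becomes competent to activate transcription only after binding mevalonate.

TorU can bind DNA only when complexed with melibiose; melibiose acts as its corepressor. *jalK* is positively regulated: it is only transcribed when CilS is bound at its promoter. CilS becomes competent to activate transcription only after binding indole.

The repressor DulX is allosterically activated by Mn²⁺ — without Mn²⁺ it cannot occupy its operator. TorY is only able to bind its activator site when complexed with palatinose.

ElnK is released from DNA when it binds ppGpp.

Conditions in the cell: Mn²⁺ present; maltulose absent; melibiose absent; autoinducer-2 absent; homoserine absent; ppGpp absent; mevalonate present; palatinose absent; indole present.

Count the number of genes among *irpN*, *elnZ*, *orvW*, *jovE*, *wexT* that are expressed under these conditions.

1

Homoserine is absent, so WexU is inactive.
Required activator WexU is absent, so *oxaV* is not transcribed.
So OxaV is not produced.
Melibiose is absent, so TorU is inactive.
With no repressor bound, *wexE* is transcribed.
So WexE is produced and active.
With repressor WexE bound, *irpN* is not transcribed.
→ *irpN* is OFF.
Maltulose is absent, so KepP is active.
Autoinducer-2 is absent, so LutA is active.
Activator KepP is present, so *elnZ* is transcribed.
→ *elnZ* is ON.
Indole is present, so CilS is active.
No repressor is bound and CilS is active, so *jalK* is transcribed.
So JalK is produced and active.
With repressor JalK bound, *orvW* is not transcribed.
→ *orvW* is OFF.
ppGpp is absent, so ElnK is active.
Mn²⁺ is present, so DulX is active.
With repressor ElnK bound, *jovE* is not transcribed.
→ *jovE* is OFF.
Palatinose is absent, so TorY is inactive.
Mevalonate is present, so WexK is active.
Required activator TorY is absent, so *wexT* is not transcribed.
→ *wexT* is OFF.
1 of the 5 genes is transcribed.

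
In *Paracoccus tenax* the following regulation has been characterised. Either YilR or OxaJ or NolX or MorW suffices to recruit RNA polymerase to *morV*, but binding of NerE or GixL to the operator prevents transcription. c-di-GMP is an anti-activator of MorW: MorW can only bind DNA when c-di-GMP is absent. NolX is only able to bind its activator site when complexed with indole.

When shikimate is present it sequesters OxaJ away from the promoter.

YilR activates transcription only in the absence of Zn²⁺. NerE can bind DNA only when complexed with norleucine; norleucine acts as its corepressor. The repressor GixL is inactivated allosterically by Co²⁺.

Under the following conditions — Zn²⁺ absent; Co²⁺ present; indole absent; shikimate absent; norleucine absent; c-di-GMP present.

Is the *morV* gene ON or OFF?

ON

Norleucine is absent, so NerE is inactive.
Co²⁺ is present, so GixL is inactive.
Zn²⁺ is absent, so YilR is active.
Shikimate is absent, so OxaJ is active.
Indole is absent, so NolX is inactive.
c-di-GMP is present, so MorW is inactive.
Activator YilR is present, so *morV* is transcribed.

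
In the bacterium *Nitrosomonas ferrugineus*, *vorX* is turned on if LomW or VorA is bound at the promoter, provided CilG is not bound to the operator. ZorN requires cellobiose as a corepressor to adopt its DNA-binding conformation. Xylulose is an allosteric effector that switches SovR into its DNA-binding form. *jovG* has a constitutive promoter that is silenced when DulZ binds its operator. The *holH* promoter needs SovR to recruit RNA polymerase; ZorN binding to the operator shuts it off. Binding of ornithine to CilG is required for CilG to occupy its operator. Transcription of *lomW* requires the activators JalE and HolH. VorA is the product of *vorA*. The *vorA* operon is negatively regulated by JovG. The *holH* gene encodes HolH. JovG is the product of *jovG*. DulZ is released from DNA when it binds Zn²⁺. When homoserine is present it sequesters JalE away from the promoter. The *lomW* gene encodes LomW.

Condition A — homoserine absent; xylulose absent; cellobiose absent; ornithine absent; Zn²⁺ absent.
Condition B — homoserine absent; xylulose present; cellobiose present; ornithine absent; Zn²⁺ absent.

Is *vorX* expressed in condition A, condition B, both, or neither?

Condition A:
Homoserine is absent, so JalE is active.
Xylulose is absent, so SovR is inactive.
Cellobiose is absent, so ZorN is inactive.
Required activator SovR is absent, so *holH* is not transcribed.
So HolH is not produced.
Required activator HolH is absent, so *lomW* is not transcribed.
So LomW is not produced.
Ornithine is absent, so CilG is inactive.
Zn²⁺ is absent, so DulZ is active.
With repressor DulZ bound, *jovG* is not transcribed.
So JovG is not produced.
With no repressor bound, *vorA* is transcribed.
So VorA is produced and active.
Activator VorA is present, so *vorX* is transcribed.
→ *vorX* is ON in A.
Condition B:
Homoserine is absent, so JalE is active.
Xylulose is present, so SovR is active.
Cellobiose is present, so ZorN is active.
With repressor ZorN bound, *holH* is not transcribed.
So HolH is not produced.
Required activator HolH is absent, so *lomW* is not transcribed.
So LomW is not produced.
Ornithine is absent, so CilG is inactive.
Zn²⁺ is absent, so DulZ is active.
With repressor DulZ bound, *jovG* is not transcribed.
So JovG is not produced.
With no repressor bound, *vorA* is transcribed.
So VorA is produced and active.
Activator VorA is present, so *vorX* is transcribed.
→ *vorX* is ON in B.

both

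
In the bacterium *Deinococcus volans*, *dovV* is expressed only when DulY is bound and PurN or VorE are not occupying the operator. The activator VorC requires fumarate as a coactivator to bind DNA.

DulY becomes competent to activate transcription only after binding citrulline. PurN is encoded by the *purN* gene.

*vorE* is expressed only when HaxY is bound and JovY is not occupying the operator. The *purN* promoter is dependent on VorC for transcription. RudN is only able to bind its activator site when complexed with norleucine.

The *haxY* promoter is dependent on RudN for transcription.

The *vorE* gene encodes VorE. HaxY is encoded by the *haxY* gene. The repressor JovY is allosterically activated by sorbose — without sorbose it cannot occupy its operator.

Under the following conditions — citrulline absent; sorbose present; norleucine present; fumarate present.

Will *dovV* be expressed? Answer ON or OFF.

OFF

Fumarate is present, so VorC is active.
No repressor is bound and VorC is active, so *purN* is transcribed.
So PurN is produced and active.
Sorbose is present, so JovY is active.
Norleucine is present, so RudN is active.
No repressor is bound and RudN is active, so *haxY* is transcribed.
So HaxY is produced and active.
With repressor JovY bound, *vorE* is not transcribed.
So VorE is not produced.
Citrulline is absent, so DulY is inactive.
With repressor PurN bound, *dovV* is not transcribed.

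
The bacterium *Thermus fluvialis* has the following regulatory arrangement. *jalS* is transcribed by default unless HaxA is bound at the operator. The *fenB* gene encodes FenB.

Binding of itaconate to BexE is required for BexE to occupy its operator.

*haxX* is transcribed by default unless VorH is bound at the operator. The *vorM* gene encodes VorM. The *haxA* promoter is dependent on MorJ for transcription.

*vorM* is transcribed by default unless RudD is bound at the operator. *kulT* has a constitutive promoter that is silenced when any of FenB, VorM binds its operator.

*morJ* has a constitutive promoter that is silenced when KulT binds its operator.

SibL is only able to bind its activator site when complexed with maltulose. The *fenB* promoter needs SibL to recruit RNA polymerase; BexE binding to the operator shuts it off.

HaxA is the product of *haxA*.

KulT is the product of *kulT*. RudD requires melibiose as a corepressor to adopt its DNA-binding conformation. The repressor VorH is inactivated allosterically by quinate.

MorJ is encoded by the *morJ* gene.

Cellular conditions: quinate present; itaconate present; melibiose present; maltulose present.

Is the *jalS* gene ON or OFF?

ON

Itaconate is present, so BexE is active.
Maltulose is present, so SibL is active.
With repressor BexE bound, *fenB* is not transcribed.
So FenB is not produced.
Melibiose is present, so RudD is active.
With repressor RudD bound, *vorM* is not transcribed.
So VorM is not produced.
With no repressor bound, *kulT* is transcribed.
So KulT is produced and active.
With repressor KulT bound, *morJ* is not transcribed.
So MorJ is not produced.
Required activator MorJ is absent, so *haxA* is not transcribed.
So HaxA is not produced.
With no repressor bound, *jalS* is transcribed.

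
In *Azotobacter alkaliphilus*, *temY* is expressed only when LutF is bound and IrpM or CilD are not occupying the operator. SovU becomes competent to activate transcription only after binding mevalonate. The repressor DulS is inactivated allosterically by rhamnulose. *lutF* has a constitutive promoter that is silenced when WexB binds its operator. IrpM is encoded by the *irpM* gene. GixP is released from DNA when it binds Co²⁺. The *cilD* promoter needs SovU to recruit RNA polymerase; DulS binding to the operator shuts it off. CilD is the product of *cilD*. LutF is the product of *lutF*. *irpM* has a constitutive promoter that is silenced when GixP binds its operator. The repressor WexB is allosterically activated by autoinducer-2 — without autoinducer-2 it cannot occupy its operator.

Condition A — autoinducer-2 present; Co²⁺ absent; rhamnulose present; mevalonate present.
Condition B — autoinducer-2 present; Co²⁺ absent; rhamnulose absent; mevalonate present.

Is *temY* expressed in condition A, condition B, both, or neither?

Condition A:
Autoinducer-2 is present, so WexB is active.
With repressor WexB bound, *lutF* is not transcribed.
So LutF is not produced.
Co²⁺ is absent, so GixP is active.
With repressor GixP bound, *irpM* is not transcribed.
So IrpM is not produced.
Rhamnulose is present, so DulS is inactive.
Mevalonate is present, so SovU is active.
No repressor is bound and SovU is active, so *cilD* is transcribed.
So CilD is produced and active.
With repressor CilD bound, *temY* is not transcribed.
→ *temY* is OFF in A.
Condition B:
Autoinducer-2 is present, so WexB is active.
With repressor WexB bound, *lutF* is not transcribed.
So LutF is not produced.
Co²⁺ is absent, so GixP is active.
With repressor GixP bound, *irpM* is not transcribed.
So IrpM is not produced.
Rhamnulose is absent, so DulS is active.
Mevalonate is present, so SovU is active.
With repressor DulS bound, *cilD* is not transcribed.
So CilD is not produced.
Required activator LutF is absent, so *temY* is not transcribed.
→ *temY* is OFF in B.

neither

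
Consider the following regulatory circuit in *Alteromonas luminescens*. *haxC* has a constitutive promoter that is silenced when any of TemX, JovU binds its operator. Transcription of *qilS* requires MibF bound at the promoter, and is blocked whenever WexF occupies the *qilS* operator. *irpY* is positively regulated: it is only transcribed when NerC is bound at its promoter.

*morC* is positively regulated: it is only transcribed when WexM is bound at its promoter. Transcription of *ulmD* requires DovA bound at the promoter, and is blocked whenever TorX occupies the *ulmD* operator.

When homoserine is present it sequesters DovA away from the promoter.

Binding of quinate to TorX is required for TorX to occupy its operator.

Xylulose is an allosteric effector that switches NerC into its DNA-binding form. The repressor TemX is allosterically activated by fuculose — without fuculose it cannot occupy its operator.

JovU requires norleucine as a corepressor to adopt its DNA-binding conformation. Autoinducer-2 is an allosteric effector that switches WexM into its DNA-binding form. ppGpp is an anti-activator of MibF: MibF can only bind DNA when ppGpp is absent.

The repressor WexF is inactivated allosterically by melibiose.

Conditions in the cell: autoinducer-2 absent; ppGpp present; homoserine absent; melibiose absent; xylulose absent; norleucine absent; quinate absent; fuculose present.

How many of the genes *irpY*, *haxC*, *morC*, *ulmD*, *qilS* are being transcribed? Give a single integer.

1

Xylulose is absent, so NerC is inactive.
Required activator NerC is absent, so *irpY* is not transcribed.
→ *irpY* is OFF.
Fuculose is present, so TemX is active.
Norleucine is absent, so JovU is inactive.
With repressor TemX bound, *haxC* is not transcribed.
→ *haxC* is OFF.
Autoinducer-2 is absent, so WexM is inactive.
Required activator WexM is absent, so *morC* is not transcribed.
→ *morC* is OFF.
Homoserine is absent, so DovA is active.
Quinate is absent, so TorX is inactive.
No repressor is bound and DovA is active, so *ulmD* is transcribed.
→ *ulmD* is ON.
Melibiose is absent, so WexF is active.
ppGpp is present, so MibF is inactive.
With repressor WexF bound, *qilS* is not transcribed.
→ *qilS* is OFF.
1 of the 5 genes is transcribed.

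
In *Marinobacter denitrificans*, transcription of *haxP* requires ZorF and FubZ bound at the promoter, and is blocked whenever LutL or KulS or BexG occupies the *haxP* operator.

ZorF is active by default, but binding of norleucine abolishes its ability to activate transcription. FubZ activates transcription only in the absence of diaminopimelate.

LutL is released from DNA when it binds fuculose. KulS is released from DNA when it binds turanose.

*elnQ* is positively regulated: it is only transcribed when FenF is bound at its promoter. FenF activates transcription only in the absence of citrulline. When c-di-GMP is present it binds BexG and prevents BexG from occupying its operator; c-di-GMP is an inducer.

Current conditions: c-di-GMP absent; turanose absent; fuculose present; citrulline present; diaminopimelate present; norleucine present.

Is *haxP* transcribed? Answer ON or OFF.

Norleucine is present, so ZorF is inactive.
Fuculose is present, so LutL is inactive.
Diaminopimelate is present, so FubZ is inactive.
Turanose is absent, so KulS is active.
c-di-GMP is absent, so BexG is active.
With repressor KulS bound, *haxP* is not transcribed.

OFF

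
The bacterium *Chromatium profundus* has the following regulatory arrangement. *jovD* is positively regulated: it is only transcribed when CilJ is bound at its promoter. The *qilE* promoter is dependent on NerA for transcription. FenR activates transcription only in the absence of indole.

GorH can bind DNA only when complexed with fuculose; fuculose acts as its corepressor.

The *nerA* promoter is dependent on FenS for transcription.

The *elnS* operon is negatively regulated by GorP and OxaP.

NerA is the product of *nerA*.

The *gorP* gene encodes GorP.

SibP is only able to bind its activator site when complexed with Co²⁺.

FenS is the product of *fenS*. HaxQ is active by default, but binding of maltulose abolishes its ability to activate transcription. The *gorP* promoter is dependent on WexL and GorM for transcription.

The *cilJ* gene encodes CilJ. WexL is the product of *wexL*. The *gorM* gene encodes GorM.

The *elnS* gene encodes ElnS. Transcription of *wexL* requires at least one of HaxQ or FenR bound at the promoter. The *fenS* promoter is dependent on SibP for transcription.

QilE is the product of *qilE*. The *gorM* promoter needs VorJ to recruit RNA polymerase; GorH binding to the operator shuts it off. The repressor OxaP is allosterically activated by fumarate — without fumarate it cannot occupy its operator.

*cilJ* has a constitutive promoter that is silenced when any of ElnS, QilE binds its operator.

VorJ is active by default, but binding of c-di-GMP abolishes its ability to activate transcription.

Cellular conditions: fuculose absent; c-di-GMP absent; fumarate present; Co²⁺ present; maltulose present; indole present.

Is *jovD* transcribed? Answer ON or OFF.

Maltulose is present, so HaxQ is inactive.
Indole is present, so FenR is inactive.
No activator is available at the *wexL* promoter, so *wexL* is not transcribed.
So WexL is not produced.
Fuculose is absent, so GorH is inactive.
c-di-GMP is absent, so VorJ is active.
No repressor is bound and VorJ is active, so *gorM* is transcribed.
So GorM is produced and active.
Required activator WexL is absent, so *gorP* is not transcribed.
So GorP is not produced.
Fumarate is present, so OxaP is active.
With repressor OxaP bound, *elnS* is not transcribed.
So ElnS is not produced.
Co²⁺ is present, so SibP is active.
No repressor is bound and SibP is active, so *fenS* is transcribed.
So FenS is produced and active.
No repressor is bound and FenS is active, so *nerA* is transcribed.
So NerA is produced and active.
No repressor is bound and NerA is active, so *qilE* is transcribed.
So QilE is produced and active.
With repressor QilE bound, *cilJ* is not transcribed.
So CilJ is not produced.
Required activator CilJ is absent, so *jovD* is not transcribed.

OFF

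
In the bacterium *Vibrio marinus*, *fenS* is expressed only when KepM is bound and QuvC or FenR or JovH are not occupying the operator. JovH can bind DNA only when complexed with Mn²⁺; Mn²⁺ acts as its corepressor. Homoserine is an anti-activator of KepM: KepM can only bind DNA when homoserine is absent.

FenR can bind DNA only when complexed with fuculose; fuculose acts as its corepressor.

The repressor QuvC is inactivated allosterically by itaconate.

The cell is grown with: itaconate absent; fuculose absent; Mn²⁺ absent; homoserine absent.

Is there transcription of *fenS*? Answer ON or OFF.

Itaconate is absent, so QuvC is active.
Fuculose is absent, so FenR is inactive.
Homoserine is absent, so KepM is active.
Mn²⁺ is absent, so JovH is inactive.
With repressor QuvC bound, *fenS* is not transcribed.

OFF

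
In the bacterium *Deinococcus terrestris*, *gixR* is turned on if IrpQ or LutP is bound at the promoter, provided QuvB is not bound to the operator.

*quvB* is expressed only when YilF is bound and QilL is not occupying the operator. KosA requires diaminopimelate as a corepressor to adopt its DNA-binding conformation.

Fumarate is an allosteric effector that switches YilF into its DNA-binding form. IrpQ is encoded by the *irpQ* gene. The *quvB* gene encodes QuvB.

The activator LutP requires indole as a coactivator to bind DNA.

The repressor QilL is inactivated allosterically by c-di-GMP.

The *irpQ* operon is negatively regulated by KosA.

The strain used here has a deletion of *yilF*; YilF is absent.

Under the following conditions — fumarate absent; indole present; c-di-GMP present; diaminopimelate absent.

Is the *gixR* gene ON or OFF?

Diaminopimelate is absent, so KosA is inactive.
With no repressor bound, *irpQ* is transcribed.
So IrpQ is produced and active.
Indole is present, so LutP is active.
YilF is non-functional in this strain, so it has no effect.
c-di-GMP is present, so QilL is inactive.
Required activator YilF is absent, so *quvB* is not transcribed.
So QuvB is not produced.
Activator IrpQ is present, so *gixR* is transcribed.

ON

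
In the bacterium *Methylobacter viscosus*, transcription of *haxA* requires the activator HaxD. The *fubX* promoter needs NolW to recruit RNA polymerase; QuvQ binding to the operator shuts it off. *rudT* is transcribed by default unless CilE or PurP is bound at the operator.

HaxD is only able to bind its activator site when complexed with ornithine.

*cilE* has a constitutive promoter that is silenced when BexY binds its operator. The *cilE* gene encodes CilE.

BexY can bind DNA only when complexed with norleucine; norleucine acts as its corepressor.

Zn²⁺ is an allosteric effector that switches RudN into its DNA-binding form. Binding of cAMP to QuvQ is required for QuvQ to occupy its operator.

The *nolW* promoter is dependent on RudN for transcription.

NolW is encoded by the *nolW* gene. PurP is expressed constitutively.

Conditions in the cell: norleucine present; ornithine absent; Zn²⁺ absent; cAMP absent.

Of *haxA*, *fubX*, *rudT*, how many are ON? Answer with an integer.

Ornithine is absent, so HaxD is inactive.
Required activator HaxD is absent, so *haxA* is not transcribed.
→ *haxA* is OFF.
cAMP is absent, so QuvQ is inactive.
Zn²⁺ is absent, so RudN is inactive.
Required activator RudN is absent, so *nolW* is not transcribed.
So NolW is not produced.
Required activator NolW is absent, so *fubX* is not transcribed.
→ *fubX* is OFF.
Norleucine is present, so BexY is active.
With repressor BexY bound, *cilE* is not transcribed.
So CilE is not produced.
PurP is produced constitutively and is active.
With repressor PurP bound, *rudT* is not transcribed.
→ *rudT* is OFF.
0 of the 3 genes are transcribed.

0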